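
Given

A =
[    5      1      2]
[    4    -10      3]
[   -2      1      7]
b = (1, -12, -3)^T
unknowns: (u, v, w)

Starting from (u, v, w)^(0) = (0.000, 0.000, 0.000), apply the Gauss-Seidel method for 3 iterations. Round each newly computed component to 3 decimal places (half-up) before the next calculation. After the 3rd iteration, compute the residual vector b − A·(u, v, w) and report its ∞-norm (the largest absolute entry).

0.028

Iteration 1:
  u = (1 - (1)·0.000 - (2)·0.000) / (5) = 0.200
  v = (-12 - (4)·0.200 - (3)·0.000) / (-10) = 1.280
  w = (-3 - (-2)·0.200 - (1)·1.280) / (7) = -0.554
Iteration 2:
  u = (1 - (1)·1.280 - (2)·-0.554) / (5) = 0.166
  v = (-12 - (4)·0.166 - (3)·-0.554) / (-10) = 1.100
  w = (-3 - (-2)·0.166 - (1)·1.100) / (7) = -0.538
Iteration 3:
  u = (1 - (1)·1.100 - (2)·-0.538) / (5) = 0.195
  v = (-12 - (4)·0.195 - (3)·-0.538) / (-10) = 1.117
  w = (-3 - (-2)·0.195 - (1)·1.117) / (7) = -0.532
Residual b − A·x = (-0.028, -0.014, -0.003); ∞-norm = 0.028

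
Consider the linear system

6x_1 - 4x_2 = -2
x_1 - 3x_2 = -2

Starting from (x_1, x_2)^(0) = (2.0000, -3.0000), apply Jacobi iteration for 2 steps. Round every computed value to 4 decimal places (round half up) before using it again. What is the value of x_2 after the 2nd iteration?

Iteration 1:
  x_1 = (-2 - (-4)·-3.0000) / (6) = -2.3333
  x_2 = (-2 - (1)·2.0000) / (-3) = 1.3333
Iteration 2:
  x_1 = (-2 - (-4)·1.3333) / (6) = 0.5555
  x_2 = (-2 - (1)·-2.3333) / (-3) = -0.1111

-0.1111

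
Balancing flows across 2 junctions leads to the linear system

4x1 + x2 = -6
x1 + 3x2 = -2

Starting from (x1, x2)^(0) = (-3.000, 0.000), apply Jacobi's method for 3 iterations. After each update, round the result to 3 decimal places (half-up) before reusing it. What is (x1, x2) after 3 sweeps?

(-1.458, -0.139)

Iteration 1:
  x1 = (-6 - (1)·0.000) / (4) = -1.500
  x2 = (-2 - (1)·-3.000) / (3) = 0.333
Iteration 2:
  x1 = (-6 - (1)·0.333) / (4) = -1.583
  x2 = (-2 - (1)·-1.500) / (3) = -0.167
Iteration 3:
  x1 = (-6 - (1)·-0.167) / (4) = -1.458
  x2 = (-2 - (1)·-1.583) / (3) = -0.139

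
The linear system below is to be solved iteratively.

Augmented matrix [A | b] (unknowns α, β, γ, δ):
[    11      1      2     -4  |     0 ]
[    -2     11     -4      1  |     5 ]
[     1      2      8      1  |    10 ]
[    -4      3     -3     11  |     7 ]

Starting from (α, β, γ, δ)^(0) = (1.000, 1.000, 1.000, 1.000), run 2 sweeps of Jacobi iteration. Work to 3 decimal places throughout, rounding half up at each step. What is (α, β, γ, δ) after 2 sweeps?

(0.145, 0.653, 0.886, 0.626)

Iteration 1:
  α = (0 - (1)·1.000 - (2)·1.000 - (-4)·1.000) / (11) = 0.091
  β = (5 - (-2)·1.000 - (-4)·1.000 - (1)·1.000) / (11) = 0.909
  γ = (10 - (1)·1.000 - (2)·1.000 - (1)·1.000) / (8) = 0.750
  δ = (7 - (-4)·1.000 - (3)·1.000 - (-3)·1.000) / (11) = 1.000
Iteration 2:
  α = (0 - (1)·0.909 - (2)·0.750 - (-4)·1.000) / (11) = 0.145
  β = (5 - (-2)·0.091 - (-4)·0.750 - (1)·1.000) / (11) = 0.653
  γ = (10 - (1)·0.091 - (2)·0.909 - (1)·1.000) / (8) = 0.886
  δ = (7 - (-4)·0.091 - (3)·0.909 - (-3)·0.750) / (11) = 0.626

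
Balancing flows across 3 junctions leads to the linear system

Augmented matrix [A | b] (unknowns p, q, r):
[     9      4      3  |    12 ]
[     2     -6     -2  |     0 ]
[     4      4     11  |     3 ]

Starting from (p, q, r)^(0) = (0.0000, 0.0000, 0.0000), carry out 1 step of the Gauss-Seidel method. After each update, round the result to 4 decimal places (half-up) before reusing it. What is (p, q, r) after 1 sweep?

(1.3333, 0.4444, -0.3737)

Iteration 1:
  p = (12 - (4)·0.0000 - (3)·0.0000) / (9) = 1.3333
  q = (0 - (2)·1.3333 - (-2)·0.0000) / (-6) = 0.4444
  r = (3 - (4)·1.3333 - (4)·0.4444) / (11) = -0.3737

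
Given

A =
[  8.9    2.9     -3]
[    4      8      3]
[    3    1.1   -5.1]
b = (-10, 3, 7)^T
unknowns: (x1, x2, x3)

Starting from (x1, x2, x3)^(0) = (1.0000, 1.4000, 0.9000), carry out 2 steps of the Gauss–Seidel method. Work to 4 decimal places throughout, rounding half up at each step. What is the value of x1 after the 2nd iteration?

-2.0104

Iteration 1:
  x1 = (-10 - (2.9)·1.4000 - (-3)·0.9000) / (8.9) = -1.2764
  x2 = (3 - (4)·-1.2764 - (3)·0.9000) / (8) = 0.6757
  x3 = (7 - (3)·-1.2764 - (1.1)·0.6757) / (-5.1) = -1.9776
Iteration 2:
  x1 = (-10 - (2.9)·0.6757 - (-3)·-1.9776) / (8.9) = -2.0104
  x2 = (3 - (4)·-2.0104 - (3)·-1.9776) / (8) = 2.1218
  x3 = (7 - (3)·-2.0104 - (1.1)·2.1218) / (-5.1) = -2.0975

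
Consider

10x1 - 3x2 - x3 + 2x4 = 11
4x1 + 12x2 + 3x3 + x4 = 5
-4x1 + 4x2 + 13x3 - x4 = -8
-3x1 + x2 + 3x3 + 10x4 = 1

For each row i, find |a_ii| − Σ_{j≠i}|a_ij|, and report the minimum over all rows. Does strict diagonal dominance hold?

row 1: |10| − (3+1+2) = 4
row 2: |12| − (4+3+1) = 4
row 3: |13| − (4+4+1) = 4
row 4: |10| − (3+1+3) = 3
minimum over rows = 3 → strictly diagonally dominant (convergence guaranteed)

3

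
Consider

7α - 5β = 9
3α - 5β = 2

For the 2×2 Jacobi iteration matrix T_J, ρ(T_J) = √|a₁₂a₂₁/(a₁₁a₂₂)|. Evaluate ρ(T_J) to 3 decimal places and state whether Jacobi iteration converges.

a₁₂a₂₁/(a₁₁a₂₂) = (-5)·(3) / ((7)·(-5)) = 0.428571
ρ = √|0.428571| = √0.428571 = 0.655
ρ < 1, so Jacobi converges

0.655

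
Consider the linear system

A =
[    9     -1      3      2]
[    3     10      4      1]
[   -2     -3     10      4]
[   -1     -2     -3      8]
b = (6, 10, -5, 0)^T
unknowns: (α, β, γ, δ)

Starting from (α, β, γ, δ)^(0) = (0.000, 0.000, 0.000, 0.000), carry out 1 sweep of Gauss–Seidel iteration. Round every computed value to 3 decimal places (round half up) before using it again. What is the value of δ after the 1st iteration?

Iteration 1:
  α = (6 - (-1)·0.000 - (3)·0.000 - (2)·0.000) / (9) = 0.667
  β = (10 - (3)·0.667 - (4)·0.000 - (1)·0.000) / (10) = 0.800
  γ = (-5 - (-2)·0.667 - (-3)·0.800 - (4)·0.000) / (10) = -0.127
  δ = (0 - (-1)·0.667 - (-2)·0.800 - (-3)·-0.127) / (8) = 0.236

0.236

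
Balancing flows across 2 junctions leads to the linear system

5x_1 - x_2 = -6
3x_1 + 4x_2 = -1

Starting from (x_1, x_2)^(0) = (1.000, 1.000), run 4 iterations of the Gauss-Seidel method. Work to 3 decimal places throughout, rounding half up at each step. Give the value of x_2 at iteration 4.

Iteration 1:
  x_1 = (-6 - (-1)·1.000) / (5) = -1.000
  x_2 = (-1 - (3)·-1.000) / (4) = 0.500
Iteration 2:
  x_1 = (-6 - (-1)·0.500) / (5) = -1.100
  x_2 = (-1 - (3)·-1.100) / (4) = 0.575
Iteration 3:
  x_1 = (-6 - (-1)·0.575) / (5) = -1.085
  x_2 = (-1 - (3)·-1.085) / (4) = 0.564
Iteration 4:
  x_1 = (-6 - (-1)·0.564) / (5) = -1.087
  x_2 = (-1 - (3)·-1.087) / (4) = 0.565

0.565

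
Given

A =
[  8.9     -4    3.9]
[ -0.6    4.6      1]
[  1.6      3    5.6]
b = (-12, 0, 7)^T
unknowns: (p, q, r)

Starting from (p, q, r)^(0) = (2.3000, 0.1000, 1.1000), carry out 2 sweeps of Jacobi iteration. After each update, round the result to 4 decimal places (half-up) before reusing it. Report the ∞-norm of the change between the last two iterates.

1.1882

Iteration 1:
  p = (-12 - (-4)·0.1000 - (3.9)·1.1000) / (8.9) = -1.7854
  q = (0 - (-0.6)·2.3000 - (1)·1.1000) / (4.6) = 0.0609
  r = (7 - (1.6)·2.3000 - (3)·0.1000) / (5.6) = 0.5393
Iteration 2:
  p = (-12 - (-4)·0.0609 - (3.9)·0.5393) / (8.9) = -1.5573
  q = (0 - (-0.6)·-1.7854 - (1)·0.5393) / (4.6) = -0.3501
  r = (7 - (1.6)·-1.7854 - (3)·0.0609) / (5.6) = 1.7275
Change: (0.2281, -0.4110, 1.1882) → max |·| = 1.1882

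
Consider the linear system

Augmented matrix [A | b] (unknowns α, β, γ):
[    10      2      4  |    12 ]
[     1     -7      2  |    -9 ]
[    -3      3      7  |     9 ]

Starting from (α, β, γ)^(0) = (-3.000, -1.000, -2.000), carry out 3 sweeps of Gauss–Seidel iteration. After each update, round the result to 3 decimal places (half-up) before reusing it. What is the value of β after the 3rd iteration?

Iteration 1:
  α = (12 - (2)·-1.000 - (4)·-2.000) / (10) = 2.200
  β = (-9 - (1)·2.200 - (2)·-2.000) / (-7) = 1.029
  γ = (9 - (-3)·2.200 - (3)·1.029) / (7) = 1.788
Iteration 2:
  α = (12 - (2)·1.029 - (4)·1.788) / (10) = 0.279
  β = (-9 - (1)·0.279 - (2)·1.788) / (-7) = 1.836
  γ = (9 - (-3)·0.279 - (3)·1.836) / (7) = 0.618
Iteration 3:
  α = (12 - (2)·1.836 - (4)·0.618) / (10) = 0.586
  β = (-9 - (1)·0.586 - (2)·0.618) / (-7) = 1.546
  γ = (9 - (-3)·0.586 - (3)·1.546) / (7) = 0.874

1.546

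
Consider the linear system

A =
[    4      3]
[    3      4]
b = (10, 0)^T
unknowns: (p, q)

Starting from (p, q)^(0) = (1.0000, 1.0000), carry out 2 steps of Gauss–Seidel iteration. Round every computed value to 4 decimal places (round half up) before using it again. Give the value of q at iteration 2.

Iteration 1:
  p = (10 - (3)·1.0000) / (4) = 1.7500
  q = (0 - (3)·1.7500) / (4) = -1.3125
Iteration 2:
  p = (10 - (3)·-1.3125) / (4) = 3.4844
  q = (0 - (3)·3.4844) / (4) = -2.6133

-2.6133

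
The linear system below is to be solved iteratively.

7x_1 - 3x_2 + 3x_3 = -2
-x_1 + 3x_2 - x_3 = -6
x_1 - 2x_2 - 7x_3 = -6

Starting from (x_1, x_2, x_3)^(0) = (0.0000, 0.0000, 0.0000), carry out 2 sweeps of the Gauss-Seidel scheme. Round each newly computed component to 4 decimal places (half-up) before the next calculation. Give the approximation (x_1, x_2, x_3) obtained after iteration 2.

(-1.7901, -2.1250, 1.2086)

Iteration 1:
  x_1 = (-2 - (-3)·0.0000 - (3)·0.0000) / (7) = -0.2857
  x_2 = (-6 - (-1)·-0.2857 - (-1)·0.0000) / (3) = -2.0952
  x_3 = (-6 - (1)·-0.2857 - (-2)·-2.0952) / (-7) = 1.4150
Iteration 2:
  x_1 = (-2 - (-3)·-2.0952 - (3)·1.4150) / (7) = -1.7901
  x_2 = (-6 - (-1)·-1.7901 - (-1)·1.4150) / (3) = -2.1250
  x_3 = (-6 - (1)·-1.7901 - (-2)·-2.1250) / (-7) = 1.2086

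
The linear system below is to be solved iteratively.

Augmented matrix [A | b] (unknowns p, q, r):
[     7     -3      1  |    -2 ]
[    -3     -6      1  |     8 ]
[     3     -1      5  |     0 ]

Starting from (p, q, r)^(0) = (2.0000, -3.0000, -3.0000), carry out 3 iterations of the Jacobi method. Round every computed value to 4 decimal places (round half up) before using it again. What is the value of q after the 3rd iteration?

-0.6921

Iteration 1:
  p = (-2 - (-3)·-3.0000 - (1)·-3.0000) / (7) = -1.1429
  q = (8 - (-3)·2.0000 - (1)·-3.0000) / (-6) = -2.8333
  r = (0 - (3)·2.0000 - (-1)·-3.0000) / (5) = -1.8000
Iteration 2:
  p = (-2 - (-3)·-2.8333 - (1)·-1.8000) / (7) = -1.2428
  q = (8 - (-3)·-1.1429 - (1)·-1.8000) / (-6) = -1.0619
  r = (0 - (3)·-1.1429 - (-1)·-2.8333) / (5) = 0.1191
Iteration 3:
  p = (-2 - (-3)·-1.0619 - (1)·0.1191) / (7) = -0.7578
  q = (8 - (-3)·-1.2428 - (1)·0.1191) / (-6) = -0.6921
  r = (0 - (3)·-1.2428 - (-1)·-1.0619) / (5) = 0.5333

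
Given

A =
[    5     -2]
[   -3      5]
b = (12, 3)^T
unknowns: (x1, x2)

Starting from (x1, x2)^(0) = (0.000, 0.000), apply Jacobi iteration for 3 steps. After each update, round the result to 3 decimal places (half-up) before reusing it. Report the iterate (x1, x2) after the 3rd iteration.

(3.216, 2.184)

Iteration 1:
  x1 = (12 - (-2)·0.000) / (5) = 2.400
  x2 = (3 - (-3)·0.000) / (5) = 0.600
Iteration 2:
  x1 = (12 - (-2)·0.600) / (5) = 2.640
  x2 = (3 - (-3)·2.400) / (5) = 2.040
Iteration 3:
  x1 = (12 - (-2)·2.040) / (5) = 3.216
  x2 = (3 - (-3)·2.640) / (5) = 2.184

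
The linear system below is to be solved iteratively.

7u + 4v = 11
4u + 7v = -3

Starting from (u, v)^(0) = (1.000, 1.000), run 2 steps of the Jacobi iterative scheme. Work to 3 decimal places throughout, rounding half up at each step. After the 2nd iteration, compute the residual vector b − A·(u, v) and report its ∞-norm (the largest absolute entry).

4.572

Iteration 1:
  u = (11 - (4)·1.000) / (7) = 1.000
  v = (-3 - (4)·1.000) / (7) = -1.000
Iteration 2:
  u = (11 - (4)·-1.000) / (7) = 2.143
  v = (-3 - (4)·1.000) / (7) = -1.000
Residual b − A·x = (-0.001, -4.572); ∞-norm = 4.572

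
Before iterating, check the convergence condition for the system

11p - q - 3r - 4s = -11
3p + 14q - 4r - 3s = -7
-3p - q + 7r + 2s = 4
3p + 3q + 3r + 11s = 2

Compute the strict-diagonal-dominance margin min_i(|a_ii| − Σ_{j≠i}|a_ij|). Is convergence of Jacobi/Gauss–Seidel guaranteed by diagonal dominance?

1

row 1: |11| − (1+3+4) = 3
row 2: |14| − (3+4+3) = 4
row 3: |7| − (3+1+2) = 1
row 4: |11| − (3+3+3) = 2
minimum over rows = 1 → strictly diagonally dominant (convergence guaranteed)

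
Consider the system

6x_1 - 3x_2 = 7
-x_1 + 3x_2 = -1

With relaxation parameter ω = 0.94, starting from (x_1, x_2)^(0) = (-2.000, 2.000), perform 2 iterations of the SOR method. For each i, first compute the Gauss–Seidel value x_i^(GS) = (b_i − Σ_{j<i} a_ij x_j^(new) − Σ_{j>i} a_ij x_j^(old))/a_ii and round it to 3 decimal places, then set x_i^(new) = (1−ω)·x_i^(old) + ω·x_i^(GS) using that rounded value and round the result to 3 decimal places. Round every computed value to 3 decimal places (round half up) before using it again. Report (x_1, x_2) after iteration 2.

(1.404, 0.151)

Iteration 1:
  x_1: GS value = (7 - (-3)·2.000) / (6) = 2.167;  x_1 ← (1−ω)·-2.000 + ω·2.167 = 1.917
  x_2: GS value = (-1 - (-1)·1.917) / (3) = 0.306;  x_2 ← (1−ω)·2.000 + ω·0.306 = 0.408
Iteration 2:
  x_1: GS value = (7 - (-3)·0.408) / (6) = 1.371;  x_1 ← (1−ω)·1.917 + ω·1.371 = 1.404
  x_2: GS value = (-1 - (-1)·1.404) / (3) = 0.135;  x_2 ← (1−ω)·0.408 + ω·0.135 = 0.151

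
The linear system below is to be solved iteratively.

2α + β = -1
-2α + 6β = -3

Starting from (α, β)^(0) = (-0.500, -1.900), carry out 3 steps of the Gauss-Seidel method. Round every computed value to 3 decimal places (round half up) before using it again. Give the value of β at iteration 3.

-0.565

Iteration 1:
  α = (-1 - (1)·-1.900) / (2) = 0.450
  β = (-3 - (-2)·0.450) / (6) = -0.350
Iteration 2:
  α = (-1 - (1)·-0.350) / (2) = -0.325
  β = (-3 - (-2)·-0.325) / (6) = -0.608
Iteration 3:
  α = (-1 - (1)·-0.608) / (2) = -0.196
  β = (-3 - (-2)·-0.196) / (6) = -0.565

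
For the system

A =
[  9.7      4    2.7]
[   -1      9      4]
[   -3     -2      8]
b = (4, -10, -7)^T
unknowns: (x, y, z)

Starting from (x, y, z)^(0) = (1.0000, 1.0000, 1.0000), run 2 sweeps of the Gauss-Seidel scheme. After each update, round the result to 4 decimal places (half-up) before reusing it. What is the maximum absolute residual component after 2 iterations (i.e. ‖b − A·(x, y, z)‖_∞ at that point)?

7.5839

Iteration 1:
  x = (4 - (4)·1.0000 - (2.7)·1.0000) / (9.7) = -0.2784
  y = (-10 - (-1)·-0.2784 - (4)·1.0000) / (9) = -1.5865
  z = (-7 - (-3)·-0.2784 - (-2)·-1.5865) / (8) = -1.3760
Iteration 2:
  x = (4 - (4)·-1.5865 - (2.7)·-1.3760) / (9.7) = 1.4496
  y = (-10 - (-1)·1.4496 - (4)·-1.3760) / (9) = -0.3385
  z = (-7 - (-3)·1.4496 - (-2)·-0.3385) / (8) = -0.4160
Residual b − A·x = (-7.5839, -3.8399, -0.0002); ∞-norm = 7.5839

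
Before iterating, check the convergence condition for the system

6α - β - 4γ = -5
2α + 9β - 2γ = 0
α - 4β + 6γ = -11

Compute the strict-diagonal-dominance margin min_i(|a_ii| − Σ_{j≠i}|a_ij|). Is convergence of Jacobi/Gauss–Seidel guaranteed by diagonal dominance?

1

row 1: |6| − (1+4) = 1
row 2: |9| − (2+2) = 5
row 3: |6| − (1+4) = 1
minimum over rows = 1 → strictly diagonally dominant (convergence guaranteed)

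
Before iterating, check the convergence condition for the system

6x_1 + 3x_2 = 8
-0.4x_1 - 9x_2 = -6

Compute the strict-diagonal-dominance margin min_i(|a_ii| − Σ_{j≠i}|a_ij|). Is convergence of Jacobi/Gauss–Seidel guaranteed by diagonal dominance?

3

row 1: |6| − (3) = 3
row 2: |-9| − (0.4) = 8.6
minimum over rows = 3 → strictly diagonally dominant (convergence guaranteed)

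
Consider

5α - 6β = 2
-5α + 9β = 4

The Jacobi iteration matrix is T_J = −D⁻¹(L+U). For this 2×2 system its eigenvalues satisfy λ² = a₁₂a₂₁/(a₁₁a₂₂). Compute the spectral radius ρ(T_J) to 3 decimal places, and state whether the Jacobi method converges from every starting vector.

a₁₂a₂₁/(a₁₁a₂₂) = (-6)·(-5) / ((5)·(9)) = 0.666667
ρ = √|0.666667| = √0.666667 = 0.816
ρ < 1, so Jacobi converges

0.816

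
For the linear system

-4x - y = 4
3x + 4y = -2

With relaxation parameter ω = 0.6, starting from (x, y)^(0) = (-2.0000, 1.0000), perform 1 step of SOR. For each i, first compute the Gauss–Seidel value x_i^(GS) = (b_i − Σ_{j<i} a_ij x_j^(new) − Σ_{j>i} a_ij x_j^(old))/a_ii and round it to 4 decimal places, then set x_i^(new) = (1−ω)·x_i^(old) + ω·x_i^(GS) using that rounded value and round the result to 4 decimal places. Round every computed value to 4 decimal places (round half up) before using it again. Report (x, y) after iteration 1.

(-1.5500, 0.7975)

Iteration 1:
  x: GS value = (4 - (-1)·1.0000) / (-4) = -1.2500;  x ← (1−ω)·-2.0000 + ω·-1.2500 = -1.5500
  y: GS value = (-2 - (3)·-1.5500) / (4) = 0.6625;  y ← (1−ω)·1.0000 + ω·0.6625 = 0.7975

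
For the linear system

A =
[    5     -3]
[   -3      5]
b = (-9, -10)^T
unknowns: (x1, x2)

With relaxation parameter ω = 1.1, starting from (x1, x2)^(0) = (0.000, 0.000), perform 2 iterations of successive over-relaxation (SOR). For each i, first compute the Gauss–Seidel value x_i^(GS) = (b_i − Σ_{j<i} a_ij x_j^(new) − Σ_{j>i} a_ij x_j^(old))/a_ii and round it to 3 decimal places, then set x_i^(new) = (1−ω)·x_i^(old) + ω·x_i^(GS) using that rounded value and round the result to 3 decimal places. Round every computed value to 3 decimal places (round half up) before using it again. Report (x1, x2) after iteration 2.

(-4.096, -4.553)

Iteration 1:
  x1: GS value = (-9 - (-3)·0.000) / (5) = -1.800;  x1 ← (1−ω)·0.000 + ω·-1.800 = -1.980
  x2: GS value = (-10 - (-3)·-1.980) / (5) = -3.188;  x2 ← (1−ω)·0.000 + ω·-3.188 = -3.507
Iteration 2:
  x1: GS value = (-9 - (-3)·-3.507) / (5) = -3.904;  x1 ← (1−ω)·-1.980 + ω·-3.904 = -4.096
  x2: GS value = (-10 - (-3)·-4.096) / (5) = -4.458;  x2 ← (1−ω)·-3.507 + ω·-4.458 = -4.553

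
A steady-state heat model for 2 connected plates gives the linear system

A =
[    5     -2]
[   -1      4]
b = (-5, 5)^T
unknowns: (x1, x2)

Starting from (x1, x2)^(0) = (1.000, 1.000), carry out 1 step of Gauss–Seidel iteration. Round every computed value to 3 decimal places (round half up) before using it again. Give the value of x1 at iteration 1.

Iteration 1:
  x1 = (-5 - (-2)·1.000) / (5) = -0.600
  x2 = (5 - (-1)·-0.600) / (4) = 1.100

-0.600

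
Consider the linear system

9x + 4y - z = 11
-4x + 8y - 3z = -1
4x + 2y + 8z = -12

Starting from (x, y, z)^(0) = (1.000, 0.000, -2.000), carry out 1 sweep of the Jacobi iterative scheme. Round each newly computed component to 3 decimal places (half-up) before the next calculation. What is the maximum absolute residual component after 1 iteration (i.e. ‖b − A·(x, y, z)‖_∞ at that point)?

Iteration 1:
  x = (11 - (4)·0.000 - (-1)·-2.000) / (9) = 1.000
  y = (-1 - (-4)·1.000 - (-3)·-2.000) / (8) = -0.375
  z = (-12 - (4)·1.000 - (2)·0.000) / (8) = -2.000
Residual b − A·x = (1.500, 0.000, 0.750); ∞-norm = 1.500

1.500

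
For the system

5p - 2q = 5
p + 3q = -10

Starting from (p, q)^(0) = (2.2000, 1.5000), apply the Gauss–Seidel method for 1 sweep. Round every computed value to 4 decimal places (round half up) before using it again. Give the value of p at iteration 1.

Iteration 1:
  p = (5 - (-2)·1.5000) / (5) = 1.6000
  q = (-10 - (1)·1.6000) / (3) = -3.8667

1.6000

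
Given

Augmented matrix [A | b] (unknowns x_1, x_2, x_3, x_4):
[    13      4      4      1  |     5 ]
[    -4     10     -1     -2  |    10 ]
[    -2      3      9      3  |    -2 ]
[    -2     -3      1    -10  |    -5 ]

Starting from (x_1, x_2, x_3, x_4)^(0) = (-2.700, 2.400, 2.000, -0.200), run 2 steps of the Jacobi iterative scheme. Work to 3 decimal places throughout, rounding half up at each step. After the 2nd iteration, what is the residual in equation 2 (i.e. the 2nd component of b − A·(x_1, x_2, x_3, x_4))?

7.914

Iteration 1:
  x_1 = (5 - (4)·2.400 - (4)·2.000 - (1)·-0.200) / (13) = -0.954
  x_2 = (10 - (-4)·-2.700 - (-1)·2.000 - (-2)·-0.200) / (10) = 0.080
  x_3 = (-2 - (-2)·-2.700 - (3)·2.400 - (3)·-0.200) / (9) = -1.556
  x_4 = (-5 - (-2)·-2.700 - (-3)·2.400 - (1)·2.000) / (-10) = 0.520
Iteration 2:
  x_1 = (5 - (4)·0.080 - (4)·-1.556 - (1)·0.520) / (13) = 0.799
  x_2 = (10 - (-4)·-0.954 - (-1)·-1.556 - (-2)·0.520) / (10) = 0.567
  x_3 = (-2 - (-2)·-0.954 - (3)·0.080 - (3)·0.520) / (9) = -0.634
  x_4 = (-5 - (-2)·-0.954 - (-3)·0.080 - (1)·-1.556) / (-10) = 0.511
Residual b − A·x = (-5.630, 7.914, 2.070, 4.043)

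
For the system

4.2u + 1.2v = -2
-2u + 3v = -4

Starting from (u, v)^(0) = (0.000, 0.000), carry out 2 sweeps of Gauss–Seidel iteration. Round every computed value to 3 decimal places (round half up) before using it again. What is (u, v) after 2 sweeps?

(-0.004, -1.336)

Iteration 1:
  u = (-2 - (1.2)·0.000) / (4.2) = -0.476
  v = (-4 - (-2)·-0.476) / (3) = -1.651
Iteration 2:
  u = (-2 - (1.2)·-1.651) / (4.2) = -0.004
  v = (-4 - (-2)·-0.004) / (3) = -1.336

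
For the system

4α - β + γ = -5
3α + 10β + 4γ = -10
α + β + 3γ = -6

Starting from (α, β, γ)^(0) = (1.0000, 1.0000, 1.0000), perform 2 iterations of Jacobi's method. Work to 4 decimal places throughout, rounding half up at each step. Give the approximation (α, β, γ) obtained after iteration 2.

(-1.0083, 0.4417, -1.0167)

Iteration 1:
  α = (-5 - (-1)·1.0000 - (1)·1.0000) / (4) = -1.2500
  β = (-10 - (3)·1.0000 - (4)·1.0000) / (10) = -1.7000
  γ = (-6 - (1)·1.0000 - (1)·1.0000) / (3) = -2.6667
Iteration 2:
  α = (-5 - (-1)·-1.7000 - (1)·-2.6667) / (4) = -1.0083
  β = (-10 - (3)·-1.2500 - (4)·-2.6667) / (10) = 0.4417
  γ = (-6 - (1)·-1.2500 - (1)·-1.7000) / (3) = -1.0167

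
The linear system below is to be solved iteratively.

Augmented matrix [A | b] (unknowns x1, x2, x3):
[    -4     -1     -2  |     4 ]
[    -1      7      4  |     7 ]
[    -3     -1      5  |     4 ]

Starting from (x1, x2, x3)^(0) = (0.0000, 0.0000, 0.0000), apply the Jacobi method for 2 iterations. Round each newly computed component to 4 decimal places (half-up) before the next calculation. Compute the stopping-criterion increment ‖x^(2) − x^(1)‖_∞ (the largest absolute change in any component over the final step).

Iteration 1:
  x1 = (4 - (-1)·0.0000 - (-2)·0.0000) / (-4) = -1.0000
  x2 = (7 - (-1)·0.0000 - (4)·0.0000) / (7) = 1.0000
  x3 = (4 - (-3)·0.0000 - (-1)·0.0000) / (5) = 0.8000
Iteration 2:
  x1 = (4 - (-1)·1.0000 - (-2)·0.8000) / (-4) = -1.6500
  x2 = (7 - (-1)·-1.0000 - (4)·0.8000) / (7) = 0.4000
  x3 = (4 - (-3)·-1.0000 - (-1)·1.0000) / (5) = 0.4000
Change: (-0.6500, -0.6000, -0.4000) → max |·| = 0.6500

0.6500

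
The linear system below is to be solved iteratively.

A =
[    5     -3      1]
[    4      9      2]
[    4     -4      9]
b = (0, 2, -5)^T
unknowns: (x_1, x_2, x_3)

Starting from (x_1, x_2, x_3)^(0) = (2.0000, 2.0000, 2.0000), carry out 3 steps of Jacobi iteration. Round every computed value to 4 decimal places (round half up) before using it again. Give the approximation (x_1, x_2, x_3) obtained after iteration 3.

Iteration 1:
  x_1 = (0 - (-3)·2.0000 - (1)·2.0000) / (5) = 0.8000
  x_2 = (2 - (4)·2.0000 - (2)·2.0000) / (9) = -1.1111
  x_3 = (-5 - (4)·2.0000 - (-4)·2.0000) / (9) = -0.5556
Iteration 2:
  x_1 = (0 - (-3)·-1.1111 - (1)·-0.5556) / (5) = -0.5555
  x_2 = (2 - (4)·0.8000 - (2)·-0.5556) / (9) = -0.0099
  x_3 = (-5 - (4)·0.8000 - (-4)·-1.1111) / (9) = -1.4049
Iteration 3:
  x_1 = (0 - (-3)·-0.0099 - (1)·-1.4049) / (5) = 0.2750
  x_2 = (2 - (4)·-0.5555 - (2)·-1.4049) / (9) = 0.7813
  x_3 = (-5 - (4)·-0.5555 - (-4)·-0.0099) / (9) = -0.3131

(0.2750, 0.7813, -0.3131)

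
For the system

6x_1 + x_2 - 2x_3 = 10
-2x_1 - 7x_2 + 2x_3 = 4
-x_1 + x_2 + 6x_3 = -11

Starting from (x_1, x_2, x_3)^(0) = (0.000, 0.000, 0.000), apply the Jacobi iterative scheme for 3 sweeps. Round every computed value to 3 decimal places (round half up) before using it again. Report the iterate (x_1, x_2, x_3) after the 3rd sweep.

Iteration 1:
  x_1 = (10 - (1)·0.000 - (-2)·0.000) / (6) = 1.667
  x_2 = (4 - (-2)·0.000 - (2)·0.000) / (-7) = -0.571
  x_3 = (-11 - (-1)·0.000 - (1)·0.000) / (6) = -1.833
Iteration 2:
  x_1 = (10 - (1)·-0.571 - (-2)·-1.833) / (6) = 1.151
  x_2 = (4 - (-2)·1.667 - (2)·-1.833) / (-7) = -1.571
  x_3 = (-11 - (-1)·1.667 - (1)·-0.571) / (6) = -1.460
Iteration 3:
  x_1 = (10 - (1)·-1.571 - (-2)·-1.460) / (6) = 1.442
  x_2 = (4 - (-2)·1.151 - (2)·-1.460) / (-7) = -1.317
  x_3 = (-11 - (-1)·1.151 - (1)·-1.571) / (6) = -1.380

(1.442, -1.317, -1.380)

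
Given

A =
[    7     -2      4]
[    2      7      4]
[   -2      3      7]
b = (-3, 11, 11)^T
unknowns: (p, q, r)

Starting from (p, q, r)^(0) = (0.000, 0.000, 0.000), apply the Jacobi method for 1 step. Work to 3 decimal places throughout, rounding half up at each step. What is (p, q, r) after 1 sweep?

Iteration 1:
  p = (-3 - (-2)·0.000 - (4)·0.000) / (7) = -0.429
  q = (11 - (2)·0.000 - (4)·0.000) / (7) = 1.571
  r = (11 - (-2)·0.000 - (3)·0.000) / (7) = 1.571

(-0.429, 1.571, 1.571)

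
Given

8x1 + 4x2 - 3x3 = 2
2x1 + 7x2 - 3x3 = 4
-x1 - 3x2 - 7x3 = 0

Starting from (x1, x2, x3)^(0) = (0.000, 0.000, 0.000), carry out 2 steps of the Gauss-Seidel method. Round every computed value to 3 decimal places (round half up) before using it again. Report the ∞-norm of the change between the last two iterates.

Iteration 1:
  x1 = (2 - (4)·0.000 - (-3)·0.000) / (8) = 0.250
  x2 = (4 - (2)·0.250 - (-3)·0.000) / (7) = 0.500
  x3 = (0 - (-1)·0.250 - (-3)·0.500) / (-7) = -0.250
Iteration 2:
  x1 = (2 - (4)·0.500 - (-3)·-0.250) / (8) = -0.094
  x2 = (4 - (2)·-0.094 - (-3)·-0.250) / (7) = 0.491
  x3 = (0 - (-1)·-0.094 - (-3)·0.491) / (-7) = -0.197
Change: (-0.344, -0.009, 0.053) → max |·| = 0.344

0.344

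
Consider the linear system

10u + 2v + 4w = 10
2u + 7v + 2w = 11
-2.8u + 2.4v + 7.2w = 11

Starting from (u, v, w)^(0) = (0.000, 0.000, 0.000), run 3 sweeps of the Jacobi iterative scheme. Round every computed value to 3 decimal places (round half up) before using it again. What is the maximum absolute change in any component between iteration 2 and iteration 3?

Iteration 1:
  u = (10 - (2)·0.000 - (4)·0.000) / (10) = 1.000
  v = (11 - (2)·0.000 - (2)·0.000) / (7) = 1.571
  w = (11 - (-2.8)·0.000 - (2.4)·0.000) / (7.2) = 1.528
Iteration 2:
  u = (10 - (2)·1.571 - (4)·1.528) / (10) = 0.075
  v = (11 - (2)·1.000 - (2)·1.528) / (7) = 0.849
  w = (11 - (-2.8)·1.000 - (2.4)·1.571) / (7.2) = 1.393
Iteration 3:
  u = (10 - (2)·0.849 - (4)·1.393) / (10) = 0.273
  v = (11 - (2)·0.075 - (2)·1.393) / (7) = 1.152
  w = (11 - (-2.8)·0.075 - (2.4)·0.849) / (7.2) = 1.274
Change: (0.198, 0.303, -0.119) → max |·| = 0.303

0.303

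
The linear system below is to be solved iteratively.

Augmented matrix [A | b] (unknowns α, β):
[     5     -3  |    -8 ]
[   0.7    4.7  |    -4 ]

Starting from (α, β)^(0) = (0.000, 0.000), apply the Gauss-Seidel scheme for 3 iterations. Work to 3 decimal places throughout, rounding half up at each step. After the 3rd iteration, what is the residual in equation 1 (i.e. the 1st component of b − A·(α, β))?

Iteration 1:
  α = (-8 - (-3)·0.000) / (5) = -1.600
  β = (-4 - (0.7)·-1.600) / (4.7) = -0.613
Iteration 2:
  α = (-8 - (-3)·-0.613) / (5) = -1.968
  β = (-4 - (0.7)·-1.968) / (4.7) = -0.558
Iteration 3:
  α = (-8 - (-3)·-0.558) / (5) = -1.935
  β = (-4 - (0.7)·-1.935) / (4.7) = -0.563
Residual b − A·x = (-0.014, 0.001)

-0.014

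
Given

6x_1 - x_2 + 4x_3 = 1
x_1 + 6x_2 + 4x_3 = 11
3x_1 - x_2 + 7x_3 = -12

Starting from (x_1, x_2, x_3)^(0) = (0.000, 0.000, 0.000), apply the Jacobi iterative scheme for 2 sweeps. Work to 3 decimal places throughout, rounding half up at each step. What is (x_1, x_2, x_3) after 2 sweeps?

(1.615, 2.948, -1.524)

Iteration 1:
  x_1 = (1 - (-1)·0.000 - (4)·0.000) / (6) = 0.167
  x_2 = (11 - (1)·0.000 - (4)·0.000) / (6) = 1.833
  x_3 = (-12 - (3)·0.000 - (-1)·0.000) / (7) = -1.714
Iteration 2:
  x_1 = (1 - (-1)·1.833 - (4)·-1.714) / (6) = 1.615
  x_2 = (11 - (1)·0.167 - (4)·-1.714) / (6) = 2.948
  x_3 = (-12 - (3)·0.167 - (-1)·1.833) / (7) = -1.524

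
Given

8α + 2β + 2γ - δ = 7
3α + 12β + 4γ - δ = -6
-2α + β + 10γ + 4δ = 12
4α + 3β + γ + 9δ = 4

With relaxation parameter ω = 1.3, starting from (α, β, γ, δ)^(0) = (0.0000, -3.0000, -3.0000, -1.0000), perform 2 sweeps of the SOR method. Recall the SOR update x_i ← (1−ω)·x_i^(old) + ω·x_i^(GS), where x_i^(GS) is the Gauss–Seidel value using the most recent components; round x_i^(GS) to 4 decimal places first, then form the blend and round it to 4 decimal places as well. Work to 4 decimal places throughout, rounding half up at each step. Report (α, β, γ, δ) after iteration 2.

(-1.3473, -2.1212, 1.1916, 2.5701)

Iteration 1:
  α: GS value = (7 - (2)·-3.0000 - (2)·-3.0000 - (-1)·-1.0000) / (8) = 2.2500;  α ← (1−ω)·0.0000 + ω·2.2500 = 2.9250
  β: GS value = (-6 - (3)·2.9250 - (4)·-3.0000 - (-1)·-1.0000) / (12) = -0.3146;  β ← (1−ω)·-3.0000 + ω·-0.3146 = 0.4910
  γ: GS value = (12 - (-2)·2.9250 - (1)·0.4910 - (4)·-1.0000) / (10) = 2.1359;  γ ← (1−ω)·-3.0000 + ω·2.1359 = 3.6767
  δ: GS value = (4 - (4)·2.9250 - (3)·0.4910 - (1)·3.6767) / (9) = -1.4277;  δ ← (1−ω)·-1.0000 + ω·-1.4277 = -1.5560
Iteration 2:
  α: GS value = (7 - (2)·0.4910 - (2)·3.6767 - (-1)·-1.5560) / (8) = -0.3614;  α ← (1−ω)·2.9250 + ω·-0.3614 = -1.3473
  β: GS value = (-6 - (3)·-1.3473 - (4)·3.6767 - (-1)·-1.5560) / (12) = -1.5184;  β ← (1−ω)·0.4910 + ω·-1.5184 = -2.1212
  γ: GS value = (12 - (-2)·-1.3473 - (1)·-2.1212 - (4)·-1.5560) / (10) = 1.7651;  γ ← (1−ω)·3.6767 + ω·1.7651 = 1.1916
  δ: GS value = (4 - (4)·-1.3473 - (3)·-2.1212 - (1)·1.1916) / (9) = 1.6179;  δ ← (1−ω)·-1.5560 + ω·1.6179 = 2.5701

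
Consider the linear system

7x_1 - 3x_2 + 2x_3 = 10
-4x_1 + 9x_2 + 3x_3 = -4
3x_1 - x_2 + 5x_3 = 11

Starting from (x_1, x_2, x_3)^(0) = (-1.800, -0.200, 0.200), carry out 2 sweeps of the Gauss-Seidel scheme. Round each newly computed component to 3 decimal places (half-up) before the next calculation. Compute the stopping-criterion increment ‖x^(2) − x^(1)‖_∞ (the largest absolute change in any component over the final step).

Iteration 1:
  x_1 = (10 - (-3)·-0.200 - (2)·0.200) / (7) = 1.286
  x_2 = (-4 - (-4)·1.286 - (3)·0.200) / (9) = 0.060
  x_3 = (11 - (3)·1.286 - (-1)·0.060) / (5) = 1.440
Iteration 2:
  x_1 = (10 - (-3)·0.060 - (2)·1.440) / (7) = 1.043
  x_2 = (-4 - (-4)·1.043 - (3)·1.440) / (9) = -0.461
  x_3 = (11 - (3)·1.043 - (-1)·-0.461) / (5) = 1.482
Change: (-0.243, -0.521, 0.042) → max |·| = 0.521

0.521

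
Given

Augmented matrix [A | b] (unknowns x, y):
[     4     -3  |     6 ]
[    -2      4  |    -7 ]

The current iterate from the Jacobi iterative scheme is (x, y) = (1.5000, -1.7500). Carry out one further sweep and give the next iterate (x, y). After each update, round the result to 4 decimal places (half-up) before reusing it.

One sweep:
  x = (6 - (-3)·-1.7500) / (4) = 0.1875
  y = (-7 - (-2)·1.5000) / (4) = -1.0000

(0.1875, -1.0000)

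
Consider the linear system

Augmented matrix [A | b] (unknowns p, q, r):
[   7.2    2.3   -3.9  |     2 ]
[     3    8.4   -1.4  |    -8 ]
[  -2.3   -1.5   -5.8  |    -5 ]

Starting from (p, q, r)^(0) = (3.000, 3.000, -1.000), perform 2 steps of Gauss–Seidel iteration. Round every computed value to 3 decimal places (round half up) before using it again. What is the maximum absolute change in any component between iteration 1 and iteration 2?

2.543

Iteration 1:
  p = (2 - (2.3)·3.000 - (-3.9)·-1.000) / (7.2) = -1.222
  q = (-8 - (3)·-1.222 - (-1.4)·-1.000) / (8.4) = -0.683
  r = (-5 - (-2.3)·-1.222 - (-1.5)·-0.683) / (-5.8) = 1.523
Iteration 2:
  p = (2 - (2.3)·-0.683 - (-3.9)·1.523) / (7.2) = 1.321
  q = (-8 - (3)·1.321 - (-1.4)·1.523) / (8.4) = -1.170
  r = (-5 - (-2.3)·1.321 - (-1.5)·-1.170) / (-5.8) = 0.641
Change: (2.543, -0.487, -0.882) → max |·| = 2.543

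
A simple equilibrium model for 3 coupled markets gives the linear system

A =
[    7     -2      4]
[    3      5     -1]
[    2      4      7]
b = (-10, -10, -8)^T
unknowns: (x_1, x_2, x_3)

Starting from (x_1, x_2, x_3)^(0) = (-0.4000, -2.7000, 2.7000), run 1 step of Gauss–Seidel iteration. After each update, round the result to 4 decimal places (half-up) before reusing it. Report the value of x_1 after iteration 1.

Iteration 1:
  x_1 = (-10 - (-2)·-2.7000 - (4)·2.7000) / (7) = -3.7429
  x_2 = (-10 - (3)·-3.7429 - (-1)·2.7000) / (5) = 0.7857
  x_3 = (-8 - (2)·-3.7429 - (4)·0.7857) / (7) = -0.5224

-3.7429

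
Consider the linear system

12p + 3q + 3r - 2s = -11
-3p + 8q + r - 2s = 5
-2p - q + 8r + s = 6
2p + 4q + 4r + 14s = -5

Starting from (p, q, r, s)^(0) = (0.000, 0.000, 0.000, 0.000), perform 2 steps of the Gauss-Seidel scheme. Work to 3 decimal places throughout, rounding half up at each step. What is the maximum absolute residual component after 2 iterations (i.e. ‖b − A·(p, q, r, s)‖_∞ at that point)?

Iteration 1:
  p = (-11 - (3)·0.000 - (3)·0.000 - (-2)·0.000) / (12) = -0.917
  q = (5 - (-3)·-0.917 - (1)·0.000 - (-2)·0.000) / (8) = 0.281
  r = (6 - (-2)·-0.917 - (-1)·0.281 - (1)·0.000) / (8) = 0.556
  s = (-5 - (2)·-0.917 - (4)·0.281 - (4)·0.556) / (14) = -0.465
Iteration 2:
  p = (-11 - (3)·0.281 - (3)·0.556 - (-2)·-0.465) / (12) = -1.203
  q = (5 - (-3)·-1.203 - (1)·0.556 - (-2)·-0.465) / (8) = -0.012
  r = (6 - (-2)·-1.203 - (-1)·-0.012 - (1)·-0.465) / (8) = 0.506
  s = (-5 - (2)·-1.203 - (4)·-0.012 - (4)·0.506) / (14) = -0.326
Residual b − A·x = (1.302, 0.329, -0.140, -0.006); ∞-norm = 1.302

1.302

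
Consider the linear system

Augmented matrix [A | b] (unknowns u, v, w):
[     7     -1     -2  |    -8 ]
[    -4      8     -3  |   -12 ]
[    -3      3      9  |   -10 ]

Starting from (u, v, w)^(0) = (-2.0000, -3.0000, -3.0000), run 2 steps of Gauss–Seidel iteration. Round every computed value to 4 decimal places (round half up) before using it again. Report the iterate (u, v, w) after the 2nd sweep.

Iteration 1:
  u = (-8 - (-1)·-3.0000 - (-2)·-3.0000) / (7) = -2.4286
  v = (-12 - (-4)·-2.4286 - (-3)·-3.0000) / (8) = -3.8393
  w = (-10 - (-3)·-2.4286 - (3)·-3.8393) / (9) = -0.6409
Iteration 2:
  u = (-8 - (-1)·-3.8393 - (-2)·-0.6409) / (7) = -1.8744
  v = (-12 - (-4)·-1.8744 - (-3)·-0.6409) / (8) = -2.6775
  w = (-10 - (-3)·-1.8744 - (3)·-2.6775) / (9) = -0.8434

(-1.8744, -2.6775, -0.8434)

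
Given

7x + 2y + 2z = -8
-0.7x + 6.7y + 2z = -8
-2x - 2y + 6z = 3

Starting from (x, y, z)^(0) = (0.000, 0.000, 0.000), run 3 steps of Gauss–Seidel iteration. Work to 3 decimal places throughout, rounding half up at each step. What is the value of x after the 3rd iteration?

Iteration 1:
  x = (-8 - (2)·0.000 - (2)·0.000) / (7) = -1.143
  y = (-8 - (-0.7)·-1.143 - (2)·0.000) / (6.7) = -1.313
  z = (3 - (-2)·-1.143 - (-2)·-1.313) / (6) = -0.319
Iteration 2:
  x = (-8 - (2)·-1.313 - (2)·-0.319) / (7) = -0.677
  y = (-8 - (-0.7)·-0.677 - (2)·-0.319) / (6.7) = -1.170
  z = (3 - (-2)·-0.677 - (-2)·-1.170) / (6) = -0.116
Iteration 3:
  x = (-8 - (2)·-1.170 - (2)·-0.116) / (7) = -0.775
  y = (-8 - (-0.7)·-0.775 - (2)·-0.116) / (6.7) = -1.240
  z = (3 - (-2)·-0.775 - (-2)·-1.240) / (6) = -0.172

-0.775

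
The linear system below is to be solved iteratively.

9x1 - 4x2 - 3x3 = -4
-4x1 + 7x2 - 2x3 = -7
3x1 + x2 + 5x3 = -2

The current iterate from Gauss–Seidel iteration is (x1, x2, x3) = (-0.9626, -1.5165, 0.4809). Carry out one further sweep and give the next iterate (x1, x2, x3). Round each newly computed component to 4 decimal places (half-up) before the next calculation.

One sweep:
  x1 = (-4 - (-4)·-1.5165 - (-3)·0.4809) / (9) = -0.9581
  x2 = (-7 - (-4)·-0.9581 - (-2)·0.4809) / (7) = -1.4101
  x3 = (-2 - (3)·-0.9581 - (1)·-1.4101) / (5) = 0.4569

(-0.9581, -1.4101, 0.4569)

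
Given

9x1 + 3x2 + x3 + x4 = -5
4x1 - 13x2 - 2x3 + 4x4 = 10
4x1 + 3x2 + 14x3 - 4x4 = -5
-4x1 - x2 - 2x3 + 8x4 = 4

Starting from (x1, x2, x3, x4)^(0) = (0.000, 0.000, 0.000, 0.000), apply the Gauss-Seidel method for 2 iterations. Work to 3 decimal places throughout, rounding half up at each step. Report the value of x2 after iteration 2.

Iteration 1:
  x1 = (-5 - (3)·0.000 - (1)·0.000 - (1)·0.000) / (9) = -0.556
  x2 = (10 - (4)·-0.556 - (-2)·0.000 - (4)·0.000) / (-13) = -0.940
  x3 = (-5 - (4)·-0.556 - (3)·-0.940 - (-4)·0.000) / (14) = 0.003
  x4 = (4 - (-4)·-0.556 - (-1)·-0.940 - (-2)·0.003) / (8) = 0.105
Iteration 2:
  x1 = (-5 - (3)·-0.940 - (1)·0.003 - (1)·0.105) / (9) = -0.254
  x2 = (10 - (4)·-0.254 - (-2)·0.003 - (4)·0.105) / (-13) = -0.816
  x3 = (-5 - (4)·-0.254 - (3)·-0.816 - (-4)·0.105) / (14) = -0.080
  x4 = (4 - (-4)·-0.254 - (-1)·-0.816 - (-2)·-0.080) / (8) = 0.251

-0.816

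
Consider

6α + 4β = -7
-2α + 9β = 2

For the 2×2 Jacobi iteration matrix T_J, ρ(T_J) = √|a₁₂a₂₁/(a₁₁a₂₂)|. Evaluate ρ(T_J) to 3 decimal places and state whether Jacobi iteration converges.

a₁₂a₂₁/(a₁₁a₂₂) = (4)·(-2) / ((6)·(9)) = -0.148148
ρ = √|-0.148148| = √0.148148 = 0.385
ρ < 1, so Jacobi converges

0.385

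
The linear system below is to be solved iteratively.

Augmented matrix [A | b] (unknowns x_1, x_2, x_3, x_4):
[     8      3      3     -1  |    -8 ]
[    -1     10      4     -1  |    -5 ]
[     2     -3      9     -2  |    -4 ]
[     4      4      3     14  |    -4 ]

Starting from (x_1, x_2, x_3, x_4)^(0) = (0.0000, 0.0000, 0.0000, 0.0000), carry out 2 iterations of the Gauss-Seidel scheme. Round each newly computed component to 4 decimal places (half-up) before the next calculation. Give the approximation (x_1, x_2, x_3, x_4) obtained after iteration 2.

(-0.5839, -0.3633, -0.3776, 0.0658)

Iteration 1:
  x_1 = (-8 - (3)·0.0000 - (3)·0.0000 - (-1)·0.0000) / (8) = -1.0000
  x_2 = (-5 - (-1)·-1.0000 - (4)·0.0000 - (-1)·0.0000) / (10) = -0.6000
  x_3 = (-4 - (2)·-1.0000 - (-3)·-0.6000 - (-2)·0.0000) / (9) = -0.4222
  x_4 = (-4 - (4)·-1.0000 - (4)·-0.6000 - (3)·-0.4222) / (14) = 0.2619
Iteration 2:
  x_1 = (-8 - (3)·-0.6000 - (3)·-0.4222 - (-1)·0.2619) / (8) = -0.5839
  x_2 = (-5 - (-1)·-0.5839 - (4)·-0.4222 - (-1)·0.2619) / (10) = -0.3633
  x_3 = (-4 - (2)·-0.5839 - (-3)·-0.3633 - (-2)·0.2619) / (9) = -0.3776
  x_4 = (-4 - (4)·-0.5839 - (4)·-0.3633 - (3)·-0.3776) / (14) = 0.0658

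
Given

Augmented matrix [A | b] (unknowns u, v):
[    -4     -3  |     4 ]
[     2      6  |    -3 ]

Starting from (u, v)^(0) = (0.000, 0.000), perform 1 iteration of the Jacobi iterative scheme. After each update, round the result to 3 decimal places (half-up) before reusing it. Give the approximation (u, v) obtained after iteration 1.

(-1.000, -0.500)

Iteration 1:
  u = (4 - (-3)·0.000) / (-4) = -1.000
  v = (-3 - (2)·0.000) / (6) = -0.500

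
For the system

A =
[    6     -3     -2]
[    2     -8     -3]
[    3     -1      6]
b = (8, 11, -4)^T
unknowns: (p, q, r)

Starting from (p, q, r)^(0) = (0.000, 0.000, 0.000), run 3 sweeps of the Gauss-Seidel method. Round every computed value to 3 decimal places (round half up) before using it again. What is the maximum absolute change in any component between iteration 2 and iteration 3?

0.343

Iteration 1:
  p = (8 - (-3)·0.000 - (-2)·0.000) / (6) = 1.333
  q = (11 - (2)·1.333 - (-3)·0.000) / (-8) = -1.042
  r = (-4 - (3)·1.333 - (-1)·-1.042) / (6) = -1.507
Iteration 2:
  p = (8 - (-3)·-1.042 - (-2)·-1.507) / (6) = 0.310
  q = (11 - (2)·0.310 - (-3)·-1.507) / (-8) = -0.732
  r = (-4 - (3)·0.310 - (-1)·-0.732) / (6) = -0.944
Iteration 3:
  p = (8 - (-3)·-0.732 - (-2)·-0.944) / (6) = 0.653
  q = (11 - (2)·0.653 - (-3)·-0.944) / (-8) = -0.858
  r = (-4 - (3)·0.653 - (-1)·-0.858) / (6) = -1.136
Change: (0.343, -0.126, -0.192) → max |·| = 0.343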